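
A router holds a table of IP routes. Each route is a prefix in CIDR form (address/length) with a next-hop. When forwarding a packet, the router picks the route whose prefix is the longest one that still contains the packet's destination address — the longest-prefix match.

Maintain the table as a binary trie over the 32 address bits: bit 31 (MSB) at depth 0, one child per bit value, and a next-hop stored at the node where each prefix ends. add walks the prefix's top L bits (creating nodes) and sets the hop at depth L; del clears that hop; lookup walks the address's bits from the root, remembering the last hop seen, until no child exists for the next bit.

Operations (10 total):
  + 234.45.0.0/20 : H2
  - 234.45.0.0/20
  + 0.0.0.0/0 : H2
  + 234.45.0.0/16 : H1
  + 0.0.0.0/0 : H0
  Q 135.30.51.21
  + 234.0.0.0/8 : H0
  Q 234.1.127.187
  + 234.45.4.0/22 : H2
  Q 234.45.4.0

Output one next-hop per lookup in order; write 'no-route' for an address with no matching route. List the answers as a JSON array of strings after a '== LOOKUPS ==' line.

Apply in order:
  + 234.45.0.0/20 (H2) depth=20
  del 234.45.0.0/20 (clear depth 20)
  + 0.0.0.0/0 (H2) depth=0
  + 234.45.0.0/16 (H1) depth=16
  + 0.0.0.0/0 (H0) depth=0
  lookup 135.30.51.21: bits 1 walk d0:H0→d1:- -> H0
  + 234.0.0.0/8 (H0) depth=8
  lookup 234.1.127.187: bits 1110101000 walk d0:H0→d1:-→d2:-→d3:-→d4:-→d5:-→d6:-→d7:-→d8:H0→d9:-→d10:- -> H0
  + 234.45.4.0/22 (H2) depth=22
  lookup 234.45.4.0: bits 1110101000101101000001 walk d0:H0→d1:-→d2:-→d3:-→d4:-→d5:-→d6:-→d7:-→d8:H0→d9:-→d10:-→d11:-→d12:-→d13:-→d14:-→d15:-→d16:H1→d17:-→d18:-→d19:-→d20:-→d21:-→d22:H2 -> H2

== LOOKUPS ==
["H0","H0","H2"]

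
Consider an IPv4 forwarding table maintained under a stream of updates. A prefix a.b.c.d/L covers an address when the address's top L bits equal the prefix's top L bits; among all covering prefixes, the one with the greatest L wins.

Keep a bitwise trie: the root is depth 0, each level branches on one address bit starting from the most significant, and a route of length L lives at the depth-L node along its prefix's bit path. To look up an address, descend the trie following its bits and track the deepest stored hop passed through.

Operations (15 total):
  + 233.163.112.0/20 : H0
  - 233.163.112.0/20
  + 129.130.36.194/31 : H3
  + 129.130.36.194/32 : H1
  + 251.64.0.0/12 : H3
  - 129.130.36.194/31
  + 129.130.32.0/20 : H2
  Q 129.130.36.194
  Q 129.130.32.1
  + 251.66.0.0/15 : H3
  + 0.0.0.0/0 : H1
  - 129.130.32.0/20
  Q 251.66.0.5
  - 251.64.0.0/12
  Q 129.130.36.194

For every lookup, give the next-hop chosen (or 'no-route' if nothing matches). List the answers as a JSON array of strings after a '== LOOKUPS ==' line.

Apply in order:
  add 233.163.112.0/20 -> H0 at depth 20
  - 233.163.112.0/20 clear@20
  add 129.130.36.194/31 -> H3 at depth 31
  add 129.130.36.194/32 -> H1 at depth 32
  add 251.64.0.0/12 -> H3 at depth 12
  - 129.130.36.194/31 clear@31
  add 129.130.32.0/20 -> H2 at depth 20
  Q 129.130.36.194: descend 10000001100000100010010011000010 ; hops seen [H2,H1] ; pick H1
  Q 129.130.32.1: descend 100000011000001000100 ; hops seen [H2] ; pick H2
  add 251.66.0.0/15 -> H3 at depth 15
  add 0.0.0.0/0 -> H1 at depth 0
  - 129.130.32.0/20 clear@20
  Q 251.66.0.5: descend 111110110100001 ; hops seen [H1,H3,H3] ; pick H3
  - 251.64.0.0/12 clear@12
  Q 129.130.36.194: descend 10000001100000100010010011000010 ; hops seen [H1,H1] ; pick H1

== LOOKUPS ==
["H1","H2","H3","H1"]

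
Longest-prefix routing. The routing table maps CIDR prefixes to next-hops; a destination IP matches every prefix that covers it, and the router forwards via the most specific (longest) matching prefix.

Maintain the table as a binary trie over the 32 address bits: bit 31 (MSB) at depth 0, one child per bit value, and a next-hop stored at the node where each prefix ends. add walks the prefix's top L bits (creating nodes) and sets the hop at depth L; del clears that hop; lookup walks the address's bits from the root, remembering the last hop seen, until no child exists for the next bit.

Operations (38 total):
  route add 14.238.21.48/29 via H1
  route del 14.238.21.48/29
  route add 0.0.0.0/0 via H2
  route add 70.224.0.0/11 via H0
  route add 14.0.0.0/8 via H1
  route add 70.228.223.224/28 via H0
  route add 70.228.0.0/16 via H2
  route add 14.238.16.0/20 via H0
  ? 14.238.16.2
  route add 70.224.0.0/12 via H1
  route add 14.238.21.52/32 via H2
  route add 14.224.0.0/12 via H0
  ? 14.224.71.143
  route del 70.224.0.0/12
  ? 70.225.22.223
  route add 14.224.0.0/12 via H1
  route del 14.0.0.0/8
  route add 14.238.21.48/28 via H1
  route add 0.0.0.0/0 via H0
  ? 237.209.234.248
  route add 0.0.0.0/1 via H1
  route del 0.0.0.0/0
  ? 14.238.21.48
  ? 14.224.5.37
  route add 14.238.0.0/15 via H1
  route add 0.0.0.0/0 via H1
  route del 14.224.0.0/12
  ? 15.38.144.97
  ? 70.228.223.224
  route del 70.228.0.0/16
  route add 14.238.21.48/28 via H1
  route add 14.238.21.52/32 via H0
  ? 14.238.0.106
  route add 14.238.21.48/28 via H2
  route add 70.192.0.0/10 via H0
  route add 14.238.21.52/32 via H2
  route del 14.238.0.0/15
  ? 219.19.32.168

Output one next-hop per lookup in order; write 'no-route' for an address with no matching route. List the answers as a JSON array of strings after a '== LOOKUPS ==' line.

Trace:
  add 14.238.21.48/29 -> H1 at depth 29
  del 14.238.21.48/29 (clear depth 29)
  add 0.0.0.0/0 -> H2 at depth 0
  add 70.224.0.0/11 -> H0 at depth 11
  add 14.0.0.0/8 -> H1 at depth 8
  add 70.228.223.224/28 -> H0 at depth 28
  add 70.228.0.0/16 -> H2 at depth 16
  add 14.238.16.0/20 -> H0 at depth 20
  Q 14.238.16.2: descend 000011101110111000010 ; hops seen [H2,H1,H0] ; pick H0
  add 70.224.0.0/12 -> H1 at depth 12
  add 14.238.21.52/32 -> H2 at depth 32
  add 14.224.0.0/12 -> H0 at depth 12
  Q 14.224.71.143: descend 000011101110 ; hops seen [H2,H1,H0] ; pick H0
  del 70.224.0.0/12 (clear depth 12)
  Q 70.225.22.223: descend 0100011011100 ; hops seen [H2,H0] ; pick H0
  add 14.224.0.0/12 -> H1 at depth 12
  del 14.0.0.0/8 (clear depth 8)
  add 14.238.21.48/28 -> H1 at depth 28
  add 0.0.0.0/0 -> H0 at depth 0
  Q 237.209.234.248: descend ε ; hops seen [H0] ; pick H0
  add 0.0.0.0/1 -> H1 at depth 1
  del 0.0.0.0/0 (clear depth 0)
  Q 14.238.21.48: descend 00001110111011100001010100110 ; hops seen [H1,H1,H0,H1] ; pick H1
  Q 14.224.5.37: descend 000011101110 ; hops seen [H1,H1] ; pick H1
  add 14.238.0.0/15 -> H1 at depth 15
  add 0.0.0.0/0 -> H1 at depth 0
  del 14.224.0.0/12 (clear depth 12)
  Q 15.38.144.97: descend 0000111 ; hops seen [H1,H1] ; pick H1
  Q 70.228.223.224: descend 0100011011100100110111111110 ; hops seen [H1,H1,H0,H2,H0] ; pick H0
  del 70.228.0.0/16 (clear depth 16)
  add 14.238.21.48/28 -> H1 at depth 28
  add 14.238.21.52/32 -> H0 at depth 32
  Q 14.238.0.106: descend 0000111011101110000 ; hops seen [H1,H1,H1] ; pick H1
  add 14.238.21.48/28 -> H2 at depth 28
  add 70.192.0.0/10 -> H0 at depth 10
  add 14.238.21.52/32 -> H2 at depth 32
  del 14.238.0.0/15 (clear depth 15)
  Q 219.19.32.168: descend ε ; hops seen [H1] ; pick H1

== LOOKUPS ==
["H0","H0","H0","H0","H1","H1","H1","H0","H1","H1"]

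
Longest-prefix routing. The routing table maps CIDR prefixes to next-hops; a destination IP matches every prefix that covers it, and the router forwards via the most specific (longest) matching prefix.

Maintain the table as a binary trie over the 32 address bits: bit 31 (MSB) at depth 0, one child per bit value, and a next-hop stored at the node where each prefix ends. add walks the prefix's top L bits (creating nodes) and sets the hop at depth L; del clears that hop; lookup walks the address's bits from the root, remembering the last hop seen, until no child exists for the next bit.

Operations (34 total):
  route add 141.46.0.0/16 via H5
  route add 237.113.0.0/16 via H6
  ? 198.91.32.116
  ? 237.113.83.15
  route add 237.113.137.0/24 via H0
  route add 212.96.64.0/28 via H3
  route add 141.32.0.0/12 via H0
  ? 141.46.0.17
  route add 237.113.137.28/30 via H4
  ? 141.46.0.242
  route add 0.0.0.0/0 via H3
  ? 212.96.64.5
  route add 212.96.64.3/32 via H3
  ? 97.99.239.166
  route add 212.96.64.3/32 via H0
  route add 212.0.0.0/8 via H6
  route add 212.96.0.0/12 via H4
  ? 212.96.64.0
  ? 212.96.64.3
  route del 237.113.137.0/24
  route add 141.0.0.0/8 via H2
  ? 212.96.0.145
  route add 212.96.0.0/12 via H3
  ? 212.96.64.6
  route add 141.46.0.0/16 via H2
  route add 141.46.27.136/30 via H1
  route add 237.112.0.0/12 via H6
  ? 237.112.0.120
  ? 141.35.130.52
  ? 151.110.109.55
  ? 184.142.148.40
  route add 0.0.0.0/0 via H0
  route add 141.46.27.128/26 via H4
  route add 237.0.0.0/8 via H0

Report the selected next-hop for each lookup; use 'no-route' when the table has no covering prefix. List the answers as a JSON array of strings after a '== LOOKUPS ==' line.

Trace:
  add 141.46.0.0/16 -> H5 at depth 16
  add 237.113.0.0/16 -> H6 at depth 16
  lookup 198.91.32.116: bits 11 walk d0:-→d1:-→d2:- -> no-route
  lookup 237.113.83.15: bits 1110110101110001 walk d0:-→d1:-→d2:-→d3:-→d4:-→d5:-→d6:-→d7:-→d8:-→d9:-→d10:-→d11:-→d12:-→d13:-→d14:-→d15:-→d16:H6 -> H6
  add 237.113.137.0/24 -> H0 at depth 24
  add 212.96.64.0/28 -> H3 at depth 28
  add 141.32.0.0/12 -> H0 at depth 12
  lookup 141.46.0.17: bits 1000110100101110 walk d0:-→d1:-→d2:-→d3:-→d4:-→d5:-→d6:-→d7:-→d8:-→d9:-→d10:-→d11:-→d12:H0→d13:-→d14:-→d15:-→d16:H5 -> H5
  add 237.113.137.28/30 -> H4 at depth 30
  lookup 141.46.0.242: bits 1000110100101110 walk d0:-→d1:-→d2:-→d3:-→d4:-→d5:-→d6:-→d7:-→d8:-→d9:-→d10:-→d11:-→d12:H0→d13:-→d14:-→d15:-→d16:H5 -> H5
  add 0.0.0.0/0 -> H3 at depth 0
  lookup 212.96.64.5: bits 1101010001100000010000000000 walk d0:H3→d1:-→d2:-→d3:-→d4:-→d5:-→d6:-→d7:-→d8:-→d9:-→d10:-→d11:-→d12:-→d13:-→d14:-→d15:-→d16:-→d17:-→d18:-→d19:-→d20:-→d21:-→d22:-→d23:-→d24:-→d25:-→d26:-→d27:-→d28:H3 -> H3
  add 212.96.64.3/32 -> H3 at depth 32
  lookup 97.99.239.166: bits ε walk d0:H3 -> H3
  add 212.96.64.3/32 -> H0 at depth 32
  add 212.0.0.0/8 -> H6 at depth 8
  add 212.96.0.0/12 -> H4 at depth 12
  lookup 212.96.64.0: bits 110101000110000001000000000000 walk d0:H3→d1:-→d2:-→d3:-→d4:-→d5:-→d6:-→d7:-→d8:H6→d9:-→d10:-→d11:-→d12:H4→d13:-→d14:-→d15:-→d16:-→d17:-→d18:-→d19:-→d20:-→d21:-→d22:-→d23:-→d24:-→d25:-→d26:-→d27:-→d28:H3→d29:-→d30:- -> H3
  lookup 212.96.64.3: bits 11010100011000000100000000000011 walk d0:H3→d1:-→d2:-→d3:-→d4:-→d5:-→d6:-→d7:-→d8:H6→d9:-→d10:-→d11:-→d12:H4→d13:-→d14:-→d15:-→d16:-→d17:-→d18:-→d19:-→d20:-→d21:-→d22:-→d23:-→d24:-→d25:-→d26:-→d27:-→d28:H3→d29:-→d30:-→d31:-→d32:H0 -> H0
  del 237.113.137.0/24 (clear depth 24)
  add 141.0.0.0/8 -> H2 at depth 8
  lookup 212.96.0.145: bits 11010100011000000 walk d0:H3→d1:-→d2:-→d3:-→d4:-→d5:-→d6:-→d7:-→d8:H6→d9:-→d10:-→d11:-→d12:H4→d13:-→d14:-→d15:-→d16:-→d17:- -> H4
  add 212.96.0.0/12 -> H3 at depth 12
  lookup 212.96.64.6: bits 11010100011000000100000000000 walk d0:H3→d1:-→d2:-→d3:-→d4:-→d5:-→d6:-→d7:-→d8:H6→d9:-→d10:-→d11:-→d12:H3→d13:-→d14:-→d15:-→d16:-→d17:-→d18:-→d19:-→d20:-→d21:-→d22:-→d23:-→d24:-→d25:-→d26:-→d27:-→d28:H3→d29:- -> H3
  add 141.46.0.0/16 -> H2 at depth 16
  add 141.46.27.136/30 -> H1 at depth 30
  add 237.112.0.0/12 -> H6 at depth 12
  lookup 237.112.0.120: bits 111011010111000 walk d0:H3→d1:-→d2:-→d3:-→d4:-→d5:-→d6:-→d7:-→d8:-→d9:-→d10:-→d11:-→d12:H6→d13:-→d14:-→d15:- -> H6
  lookup 141.35.130.52: bits 100011010010 walk d0:H3→d1:-→d2:-→d3:-→d4:-→d5:-→d6:-→d7:-→d8:H2→d9:-→d10:-→d11:-→d12:H0 -> H0
  lookup 151.110.109.55: bits 100 walk d0:H3→d1:-→d2:-→d3:- -> H3
  lookup 184.142.148.40: bits 10 walk d0:H3→d1:-→d2:- -> H3
  add 0.0.0.0/0 -> H0 at depth 0
  add 141.46.27.128/26 -> H4 at depth 26
  add 237.0.0.0/8 -> H0 at depth 8

== LOOKUPS ==
["no-route","H6","H5","H5","H3","H3","H3","H0","H4","H3","H6","H0","H3","H3"]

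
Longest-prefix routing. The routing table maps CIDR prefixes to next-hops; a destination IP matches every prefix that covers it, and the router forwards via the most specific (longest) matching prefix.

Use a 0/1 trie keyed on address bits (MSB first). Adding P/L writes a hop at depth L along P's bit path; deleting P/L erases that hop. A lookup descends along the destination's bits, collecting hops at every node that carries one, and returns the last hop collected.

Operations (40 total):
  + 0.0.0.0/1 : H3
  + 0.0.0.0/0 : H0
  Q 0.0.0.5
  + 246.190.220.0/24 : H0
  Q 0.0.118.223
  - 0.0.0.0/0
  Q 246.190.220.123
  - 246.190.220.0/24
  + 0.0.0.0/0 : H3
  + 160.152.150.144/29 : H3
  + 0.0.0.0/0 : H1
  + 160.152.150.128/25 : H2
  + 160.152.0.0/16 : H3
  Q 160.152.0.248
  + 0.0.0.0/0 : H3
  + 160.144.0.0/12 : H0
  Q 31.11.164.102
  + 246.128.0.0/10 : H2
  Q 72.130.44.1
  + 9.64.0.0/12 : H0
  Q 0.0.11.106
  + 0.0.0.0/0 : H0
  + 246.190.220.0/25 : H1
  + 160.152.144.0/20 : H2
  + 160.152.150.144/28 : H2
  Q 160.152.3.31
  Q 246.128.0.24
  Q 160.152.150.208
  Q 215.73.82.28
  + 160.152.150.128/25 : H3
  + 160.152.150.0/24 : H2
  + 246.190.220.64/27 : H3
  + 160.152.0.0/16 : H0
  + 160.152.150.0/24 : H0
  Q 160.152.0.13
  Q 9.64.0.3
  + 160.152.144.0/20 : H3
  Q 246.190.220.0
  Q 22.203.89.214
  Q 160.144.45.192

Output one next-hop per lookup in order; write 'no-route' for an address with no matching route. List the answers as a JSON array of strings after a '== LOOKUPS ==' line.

Apply in order:
  + 0.0.0.0/1 (H3) depth=1
  + 0.0.0.0/0 (H0) depth=0
  lookup 0.0.0.5: bits 0 walk d0:H0→d1:H3 -> H3
  + 246.190.220.0/24 (H0) depth=24
  lookup 0.0.118.223: bits 0 walk d0:H0→d1:H3 -> H3
  - 0.0.0.0/0 clear@0
  lookup 246.190.220.123: bits 111101101011111011011100 walk d0:-→d1:-→d2:-→d3:-→d4:-→d5:-→d6:-→d7:-→d8:-→d9:-→d10:-→d11:-→d12:-→d13:-→d14:-→d15:-→d16:-→d17:-→d18:-→d19:-→d20:-→d21:-→d22:-→d23:-→d24:H0 -> H0
  - 246.190.220.0/24 clear@24
  + 0.0.0.0/0 (H3) depth=0
  + 160.152.150.144/29 (H3) depth=29
  + 0.0.0.0/0 (H1) depth=0
  + 160.152.150.128/25 (H2) depth=25
  + 160.152.0.0/16 (H3) depth=16
  lookup 160.152.0.248: bits 1010000010011000 walk d0:H1→d1:-→d2:-→d3:-→d4:-→d5:-→d6:-→d7:-→d8:-→d9:-→d10:-→d11:-→d12:-→d13:-→d14:-→d15:-→d16:H3 -> H3
  + 0.0.0.0/0 (H3) depth=0
  + 160.144.0.0/12 (H0) depth=12
  lookup 31.11.164.102: bits 0 walk d0:H3→d1:H3 -> H3
  + 246.128.0.0/10 (H2) depth=10
  lookup 72.130.44.1: bits 0 walk d0:H3→d1:H3 -> H3
  + 9.64.0.0/12 (H0) depth=12
  lookup 0.0.11.106: bits 0000 walk d0:H3→d1:H3→d2:-→d3:-→d4:- -> H3
  + 0.0.0.0/0 (H0) depth=0
  + 246.190.220.0/25 (H1) depth=25
  + 160.152.144.0/20 (H2) depth=20
  + 160.152.150.144/28 (H2) depth=28
  lookup 160.152.3.31: bits 1010000010011000 walk d0:H0→d1:-→d2:-→d3:-→d4:-→d5:-→d6:-→d7:-→d8:-→d9:-→d10:-→d11:-→d12:H0→d13:-→d14:-→d15:-→d16:H3 -> H3
  lookup 246.128.0.24: bits 1111011010 walk d0:H0→d1:-→d2:-→d3:-→d4:-→d5:-→d6:-→d7:-→d8:-→d9:-→d10:H2 -> H2
  lookup 160.152.150.208: bits 1010000010011000100101101 walk d0:H0→d1:-→d2:-→d3:-→d4:-→d5:-→d6:-→d7:-→d8:-→d9:-→d10:-→d11:-→d12:H0→d13:-→d14:-→d15:-→d16:H3→d17:-→d18:-→d19:-→d20:H2→d21:-→d22:-→d23:-→d24:-→d25:H2 -> H2
  lookup 215.73.82.28: bits 11 walk d0:H0→d1:-→d2:- -> H0
  + 160.152.150.128/25 (H3) depth=25
  + 160.152.150.0/24 (H2) depth=24
  + 246.190.220.64/27 (H3) depth=27
  + 160.152.0.0/16 (H0) depth=16
  + 160.152.150.0/24 (H0) depth=24
  lookup 160.152.0.13: bits 1010000010011000 walk d0:H0→d1:-→d2:-→d3:-→d4:-→d5:-→d6:-→d7:-→d8:-→d9:-→d10:-→d11:-→d12:H0→d13:-→d14:-→d15:-→d16:H0 -> H0
  lookup 9.64.0.3: bits 000010010100 walk d0:H0→d1:H3→d2:-→d3:-→d4:-→d5:-→d6:-→d7:-→d8:-→d9:-→d10:-→d11:-→d12:H0 -> H0
  + 160.152.144.0/20 (H3) depth=20
  lookup 246.190.220.0: bits 1111011010111110110111000 walk d0:H0→d1:-→d2:-→d3:-→d4:-→d5:-→d6:-→d7:-→d8:-→d9:-→d10:H2→d11:-→d12:-→d13:-→d14:-→d15:-→d16:-→d17:-→d18:-→d19:-→d20:-→d21:-→d22:-→d23:-→d24:-→d25:H1 -> H1
  lookup 22.203.89.214: bits 000 walk d0:H0→d1:H3→d2:-→d3:- -> H3
  lookup 160.144.45.192: bits 101000001001 walk d0:H0→d1:-→d2:-→d3:-→d4:-→d5:-→d6:-→d7:-→d8:-→d9:-→d10:-→d11:-→d12:H0 -> H0

== LOOKUPS ==
["H3","H3","H0","H3","H3","H3","H3","H3","H2","H2","H0","H0","H0","H1","H3","H0"]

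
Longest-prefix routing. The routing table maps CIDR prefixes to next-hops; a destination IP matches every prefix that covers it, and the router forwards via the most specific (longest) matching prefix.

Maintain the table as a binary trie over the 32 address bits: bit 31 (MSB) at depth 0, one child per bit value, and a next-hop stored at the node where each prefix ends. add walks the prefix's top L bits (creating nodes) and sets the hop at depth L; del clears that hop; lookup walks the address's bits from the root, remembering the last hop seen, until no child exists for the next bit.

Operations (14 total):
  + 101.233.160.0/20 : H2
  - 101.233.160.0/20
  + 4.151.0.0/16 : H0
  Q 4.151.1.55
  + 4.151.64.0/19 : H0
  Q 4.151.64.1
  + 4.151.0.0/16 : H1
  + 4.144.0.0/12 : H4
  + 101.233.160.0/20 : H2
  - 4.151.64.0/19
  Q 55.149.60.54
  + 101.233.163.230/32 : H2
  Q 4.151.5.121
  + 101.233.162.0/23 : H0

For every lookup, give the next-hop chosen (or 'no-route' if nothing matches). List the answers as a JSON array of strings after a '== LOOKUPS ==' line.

Process each operation:
  add 101.233.160.0/20 -> H2 at depth 20
  - 101.233.160.0/20 clear@20
  add 4.151.0.0/16 -> H0 at depth 16
  ? 4.151.1.55  path d0:-→d1:-→d2:-→d3:-→d4:-→d5:-→d6:-→d7:-→d8:-→d9:-→d10:-→d11:-→d12:-→d13:-→d14:-→d15:-→d16:H0  best=H0
  add 4.151.64.0/19 -> H0 at depth 19
  ? 4.151.64.1  path d0:-→d1:-→d2:-→d3:-→d4:-→d5:-→d6:-→d7:-→d8:-→d9:-→d10:-→d11:-→d12:-→d13:-→d14:-→d15:-→d16:H0→d17:-→d18:-→d19:H0  best=H0
  add 4.151.0.0/16 -> H1 at depth 16
  add 4.144.0.0/12 -> H4 at depth 12
  add 101.233.160.0/20 -> H2 at depth 20
  - 4.151.64.0/19 clear@19
  ? 55.149.60.54  path d0:-→d1:-→d2:-  best=no-route
  add 101.233.163.230/32 -> H2 at depth 32
  ? 4.151.5.121  path d0:-→d1:-→d2:-→d3:-→d4:-→d5:-→d6:-→d7:-→d8:-→d9:-→d10:-→d11:-→d12:H4→d13:-→d14:-→d15:-→d16:H1→d17:-  best=H1
  add 101.233.162.0/23 -> H0 at depth 23

== LOOKUPS ==
["H0","H0","no-route","H1"]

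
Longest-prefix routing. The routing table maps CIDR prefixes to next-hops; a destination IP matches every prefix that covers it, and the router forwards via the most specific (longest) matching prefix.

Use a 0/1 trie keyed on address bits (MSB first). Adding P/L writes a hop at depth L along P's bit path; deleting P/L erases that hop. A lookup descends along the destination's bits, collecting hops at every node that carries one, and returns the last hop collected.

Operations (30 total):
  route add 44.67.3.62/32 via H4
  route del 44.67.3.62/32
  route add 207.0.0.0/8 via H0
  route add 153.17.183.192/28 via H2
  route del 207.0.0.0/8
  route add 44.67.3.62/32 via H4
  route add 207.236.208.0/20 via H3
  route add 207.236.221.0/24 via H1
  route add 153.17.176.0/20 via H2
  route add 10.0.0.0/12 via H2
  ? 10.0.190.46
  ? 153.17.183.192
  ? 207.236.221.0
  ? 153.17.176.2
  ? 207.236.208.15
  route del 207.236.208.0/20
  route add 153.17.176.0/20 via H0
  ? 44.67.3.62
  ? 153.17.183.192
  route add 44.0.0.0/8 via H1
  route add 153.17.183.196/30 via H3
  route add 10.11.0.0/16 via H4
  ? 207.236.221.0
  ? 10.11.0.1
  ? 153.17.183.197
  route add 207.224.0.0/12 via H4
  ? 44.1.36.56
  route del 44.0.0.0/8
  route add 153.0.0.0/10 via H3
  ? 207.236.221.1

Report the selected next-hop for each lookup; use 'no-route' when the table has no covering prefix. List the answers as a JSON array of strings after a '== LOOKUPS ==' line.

Trace:
  + 44.67.3.62/32 (H4) depth=32
  del 44.67.3.62/32 (clear depth 32)
  + 207.0.0.0/8 (H0) depth=8
  + 153.17.183.192/28 (H2) depth=28
  del 207.0.0.0/8 (clear depth 8)
  + 44.67.3.62/32 (H4) depth=32
  + 207.236.208.0/20 (H3) depth=20
  + 207.236.221.0/24 (H1) depth=24
  + 153.17.176.0/20 (H2) depth=20
  + 10.0.0.0/12 (H2) depth=12
  lookup 10.0.190.46: bits 000010100000 walk d0:-→d1:-→d2:-→d3:-→d4:-→d5:-→d6:-→d7:-→d8:-→d9:-→d10:-→d11:-→d12:H2 -> H2
  lookup 153.17.183.192: bits 1001100100010001101101111100 walk d0:-→d1:-→d2:-→d3:-→d4:-→d5:-→d6:-→d7:-→d8:-→d9:-→d10:-→d11:-→d12:-→d13:-→d14:-→d15:-→d16:-→d17:-→d18:-→d19:-→d20:H2→d21:-→d22:-→d23:-→d24:-→d25:-→d26:-→d27:-→d28:H2 -> H2
  lookup 207.236.221.0: bits 110011111110110011011101 walk d0:-→d1:-→d2:-→d3:-→d4:-→d5:-→d6:-→d7:-→d8:-→d9:-→d10:-→d11:-→d12:-→d13:-→d14:-→d15:-→d16:-→d17:-→d18:-→d19:-→d20:H3→d21:-→d22:-→d23:-→d24:H1 -> H1
  lookup 153.17.176.2: bits 100110010001000110110 walk d0:-→d1:-→d2:-→d3:-→d4:-→d5:-→d6:-→d7:-→d8:-→d9:-→d10:-→d11:-→d12:-→d13:-→d14:-→d15:-→d16:-→d17:-→d18:-→d19:-→d20:H2→d21:- -> H2
  lookup 207.236.208.15: bits 11001111111011001101 walk d0:-→d1:-→d2:-→d3:-→d4:-→d5:-→d6:-→d7:-→d8:-→d9:-→d10:-→d11:-→d12:-→d13:-→d14:-→d15:-→d16:-→d17:-→d18:-→d19:-→d20:H3 -> H3
  del 207.236.208.0/20 (clear depth 20)
  + 153.17.176.0/20 (H0) depth=20
  lookup 44.67.3.62: bits 00101100010000110000001100111110 walk d0:-→d1:-→d2:-→d3:-→d4:-→d5:-→d6:-→d7:-→d8:-→d9:-→d10:-→d11:-→d12:-→d13:-→d14:-→d15:-→d16:-→d17:-→d18:-→d19:-→d20:-→d21:-→d22:-→d23:-→d24:-→d25:-→d26:-→d27:-→d28:-→d29:-→d30:-→d31:-→d32:H4 -> H4
  lookup 153.17.183.192: bits 1001100100010001101101111100 walk d0:-→d1:-→d2:-→d3:-→d4:-→d5:-→d6:-→d7:-→d8:-→d9:-→d10:-→d11:-→d12:-→d13:-→d14:-→d15:-→d16:-→d17:-→d18:-→d19:-→d20:H0→d21:-→d22:-→d23:-→d24:-→d25:-→d26:-→d27:-→d28:H2 -> H2
  + 44.0.0.0/8 (H1) depth=8
  + 153.17.183.196/30 (H3) depth=30
  + 10.11.0.0/16 (H4) depth=16
  lookup 207.236.221.0: bits 110011111110110011011101 walk d0:-→d1:-→d2:-→d3:-→d4:-→d5:-→d6:-→d7:-→d8:-→d9:-→d10:-→d11:-→d12:-→d13:-→d14:-→d15:-→d16:-→d17:-→d18:-→d19:-→d20:-→d21:-→d22:-→d23:-→d24:H1 -> H1
  lookup 10.11.0.1: bits 0000101000001011 walk d0:-→d1:-→d2:-→d3:-→d4:-→d5:-→d6:-→d7:-→d8:-→d9:-→d10:-→d11:-→d12:H2→d13:-→d14:-→d15:-→d16:H4 -> H4
  lookup 153.17.183.197: bits 100110010001000110110111110001 walk d0:-→d1:-→d2:-→d3:-→d4:-→d5:-→d6:-→d7:-→d8:-→d9:-→d10:-→d11:-→d12:-→d13:-→d14:-→d15:-→d16:-→d17:-→d18:-→d19:-→d20:H0→d21:-→d22:-→d23:-→d24:-→d25:-→d26:-→d27:-→d28:H2→d29:-→d30:H3 -> H3
  + 207.224.0.0/12 (H4) depth=12
  lookup 44.1.36.56: bits 001011000 walk d0:-→d1:-→d2:-→d3:-→d4:-→d5:-→d6:-→d7:-→d8:H1→d9:- -> H1
  del 44.0.0.0/8 (clear depth 8)
  + 153.0.0.0/10 (H3) depth=10
  lookup 207.236.221.1: bits 110011111110110011011101 walk d0:-→d1:-→d2:-→d3:-→d4:-→d5:-→d6:-→d7:-→d8:-→d9:-→d10:-→d11:-→d12:H4→d13:-→d14:-→d15:-→d16:-→d17:-→d18:-→d19:-→d20:-→d21:-→d22:-→d23:-→d24:H1 -> H1

== LOOKUPS ==
["H2","H2","H1","H2","H3","H4","H2","H1","H4","H3","H1","H1"]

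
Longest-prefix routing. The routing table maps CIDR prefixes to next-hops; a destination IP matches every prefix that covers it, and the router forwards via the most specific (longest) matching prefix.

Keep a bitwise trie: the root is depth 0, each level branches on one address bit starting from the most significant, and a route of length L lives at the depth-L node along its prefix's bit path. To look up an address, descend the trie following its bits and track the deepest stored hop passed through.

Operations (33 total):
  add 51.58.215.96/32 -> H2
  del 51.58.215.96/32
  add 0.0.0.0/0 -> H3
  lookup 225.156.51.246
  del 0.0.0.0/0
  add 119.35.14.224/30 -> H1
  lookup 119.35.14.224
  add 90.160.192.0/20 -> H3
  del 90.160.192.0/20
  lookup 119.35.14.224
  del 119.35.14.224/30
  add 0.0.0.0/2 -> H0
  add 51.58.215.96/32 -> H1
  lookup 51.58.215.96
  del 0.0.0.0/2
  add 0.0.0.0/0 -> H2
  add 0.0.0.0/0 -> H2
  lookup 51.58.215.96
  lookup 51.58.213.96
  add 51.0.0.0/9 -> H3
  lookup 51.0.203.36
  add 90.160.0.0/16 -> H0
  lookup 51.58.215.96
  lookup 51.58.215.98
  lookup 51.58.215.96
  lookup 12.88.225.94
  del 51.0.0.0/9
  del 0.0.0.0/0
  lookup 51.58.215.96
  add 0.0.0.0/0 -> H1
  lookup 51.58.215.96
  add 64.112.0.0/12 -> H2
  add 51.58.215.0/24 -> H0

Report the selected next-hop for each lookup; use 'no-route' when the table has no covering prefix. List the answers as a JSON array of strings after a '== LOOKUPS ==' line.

Process each operation:
  add 51.58.215.96/32 -> H2 at depth 32
  - 51.58.215.96/32 clear@32
  add 0.0.0.0/0 -> H3 at depth 0
  ? 225.156.51.246  path d0:H3  best=H3
  - 0.0.0.0/0 clear@0
  add 119.35.14.224/30 -> H1 at depth 30
  ? 119.35.14.224  path d0:-→d1:-→d2:-→d3:-→d4:-→d5:-→d6:-→d7:-→d8:-→d9:-→d10:-→d11:-→d12:-→d13:-→d14:-→d15:-→d16:-→d17:-→d18:-→d19:-→d20:-→d21:-→d22:-→d23:-→d24:-→d25:-→d26:-→d27:-→d28:-→d29:-→d30:H1  best=H1
  add 90.160.192.0/20 -> H3 at depth 20
  - 90.160.192.0/20 clear@20
  ? 119.35.14.224  path d0:-→d1:-→d2:-→d3:-→d4:-→d5:-→d6:-→d7:-→d8:-→d9:-→d10:-→d11:-→d12:-→d13:-→d14:-→d15:-→d16:-→d17:-→d18:-→d19:-→d20:-→d21:-→d22:-→d23:-→d24:-→d25:-→d26:-→d27:-→d28:-→d29:-→d30:H1  best=H1
  - 119.35.14.224/30 clear@30
  add 0.0.0.0/2 -> H0 at depth 2
  add 51.58.215.96/32 -> H1 at depth 32
  ? 51.58.215.96  path d0:-→d1:-→d2:H0→d3:-→d4:-→d5:-→d6:-→d7:-→d8:-→d9:-→d10:-→d11:-→d12:-→d13:-→d14:-→d15:-→d16:-→d17:-→d18:-→d19:-→d20:-→d21:-→d22:-→d23:-→d24:-→d25:-→d26:-→d27:-→d28:-→d29:-→d30:-→d31:-→d32:H1  best=H1
  - 0.0.0.0/2 clear@2
  add 0.0.0.0/0 -> H2 at depth 0
  add 0.0.0.0/0 -> H2 at depth 0
  ? 51.58.215.96  path d0:H2→d1:-→d2:-→d3:-→d4:-→d5:-→d6:-→d7:-→d8:-→d9:-→d10:-→d11:-→d12:-→d13:-→d14:-→d15:-→d16:-→d17:-→d18:-→d19:-→d20:-→d21:-→d22:-→d23:-→d24:-→d25:-→d26:-→d27:-→d28:-→d29:-→d30:-→d31:-→d32:H1  best=H1
  ? 51.58.213.96  path d0:H2→d1:-→d2:-→d3:-→d4:-→d5:-→d6:-→d7:-→d8:-→d9:-→d10:-→d11:-→d12:-→d13:-→d14:-→d15:-→d16:-→d17:-→d18:-→d19:-→d20:-→d21:-→d22:-  best=H2
  add 51.0.0.0/9 -> H3 at depth 9
  ? 51.0.203.36  path d0:H2→d1:-→d2:-→d3:-→d4:-→d5:-→d6:-→d7:-→d8:-→d9:H3→d10:-  best=H3
  add 90.160.0.0/16 -> H0 at depth 16
  ? 51.58.215.96  path d0:H2→d1:-→d2:-→d3:-→d4:-→d5:-→d6:-→d7:-→d8:-→d9:H3→d10:-→d11:-→d12:-→d13:-→d14:-→d15:-→d16:-→d17:-→d18:-→d19:-→d20:-→d21:-→d22:-→d23:-→d24:-→d25:-→d26:-→d27:-→d28:-→d29:-→d30:-→d31:-→d32:H1  best=H1
  ? 51.58.215.98  path d0:H2→d1:-→d2:-→d3:-→d4:-→d5:-→d6:-→d7:-→d8:-→d9:H3→d10:-→d11:-→d12:-→d13:-→d14:-→d15:-→d16:-→d17:-→d18:-→d19:-→d20:-→d21:-→d22:-→d23:-→d24:-→d25:-→d26:-→d27:-→d28:-→d29:-→d30:-  best=H3
  ? 51.58.215.96  path d0:H2→d1:-→d2:-→d3:-→d4:-→d5:-→d6:-→d7:-→d8:-→d9:H3→d10:-→d11:-→d12:-→d13:-→d14:-→d15:-→d16:-→d17:-→d18:-→d19:-→d20:-→d21:-→d22:-→d23:-→d24:-→d25:-→d26:-→d27:-→d28:-→d29:-→d30:-→d31:-→d32:H1  best=H1
  ? 12.88.225.94  path d0:H2→d1:-→d2:-  best=H2
  - 51.0.0.0/9 clear@9
  - 0.0.0.0/0 clear@0
  ? 51.58.215.96  path d0:-→d1:-→d2:-→d3:-→d4:-→d5:-→d6:-→d7:-→d8:-→d9:-→d10:-→d11:-→d12:-→d13:-→d14:-→d15:-→d16:-→d17:-→d18:-→d19:-→d20:-→d21:-→d22:-→d23:-→d24:-→d25:-→d26:-→d27:-→d28:-→d29:-→d30:-→d31:-→d32:H1  best=H1
  add 0.0.0.0/0 -> H1 at depth 0
  ? 51.58.215.96  path d0:H1→d1:-→d2:-→d3:-→d4:-→d5:-→d6:-→d7:-→d8:-→d9:-→d10:-→d11:-→d12:-→d13:-→d14:-→d15:-→d16:-→d17:-→d18:-→d19:-→d20:-→d21:-→d22:-→d23:-→d24:-→d25:-→d26:-→d27:-→d28:-→d29:-→d30:-→d31:-→d32:H1  best=H1
  add 64.112.0.0/12 -> H2 at depth 12
  add 51.58.215.0/24 -> H0 at depth 24

== LOOKUPS ==
["H3","H1","H1","H1","H1","H2","H3","H1","H3","H1","H2","H1","H1"]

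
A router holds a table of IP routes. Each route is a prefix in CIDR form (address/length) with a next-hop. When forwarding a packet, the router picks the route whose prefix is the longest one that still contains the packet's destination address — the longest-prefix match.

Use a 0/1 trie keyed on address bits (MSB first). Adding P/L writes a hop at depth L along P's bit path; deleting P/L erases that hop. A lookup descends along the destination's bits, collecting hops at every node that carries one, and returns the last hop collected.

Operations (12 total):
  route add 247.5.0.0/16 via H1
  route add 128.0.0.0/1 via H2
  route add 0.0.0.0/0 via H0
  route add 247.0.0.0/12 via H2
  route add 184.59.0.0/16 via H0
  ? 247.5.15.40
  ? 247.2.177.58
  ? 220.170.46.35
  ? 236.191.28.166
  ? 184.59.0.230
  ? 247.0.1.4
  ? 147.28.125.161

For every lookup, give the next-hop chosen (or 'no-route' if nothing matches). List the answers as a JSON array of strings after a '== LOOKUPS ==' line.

Trace:
  add 247.5.0.0/16 -> H1 at depth 16
  add 128.0.0.0/1 -> H2 at depth 1
  add 0.0.0.0/0 -> H0 at depth 0
  add 247.0.0.0/12 -> H2 at depth 12
  add 184.59.0.0/16 -> H0 at depth 16
  ? 247.5.15.40  path d0:H0→d1:H2→d2:-→d3:-→d4:-→d5:-→d6:-→d7:-→d8:-→d9:-→d10:-→d11:-→d12:H2→d13:-→d14:-→d15:-→d16:H1  best=H1
  ? 247.2.177.58  path d0:H0→d1:H2→d2:-→d3:-→d4:-→d5:-→d6:-→d7:-→d8:-→d9:-→d10:-→d11:-→d12:H2→d13:-  best=H2
  ? 220.170.46.35  path d0:H0→d1:H2→d2:-  best=H2
  ? 236.191.28.166  path d0:H0→d1:H2→d2:-→d3:-  best=H2
  ? 184.59.0.230  path d0:H0→d1:H2→d2:-→d3:-→d4:-→d5:-→d6:-→d7:-→d8:-→d9:-→d10:-→d11:-→d12:-→d13:-→d14:-→d15:-→d16:H0  best=H0
  ? 247.0.1.4  path d0:H0→d1:H2→d2:-→d3:-→d4:-→d5:-→d6:-→d7:-→d8:-→d9:-→d10:-→d11:-→d12:H2→d13:-  best=H2
  ? 147.28.125.161  path d0:H0→d1:H2→d2:-  best=H2

== LOOKUPS ==
["H1","H2","H2","H2","H0","H2","H2"]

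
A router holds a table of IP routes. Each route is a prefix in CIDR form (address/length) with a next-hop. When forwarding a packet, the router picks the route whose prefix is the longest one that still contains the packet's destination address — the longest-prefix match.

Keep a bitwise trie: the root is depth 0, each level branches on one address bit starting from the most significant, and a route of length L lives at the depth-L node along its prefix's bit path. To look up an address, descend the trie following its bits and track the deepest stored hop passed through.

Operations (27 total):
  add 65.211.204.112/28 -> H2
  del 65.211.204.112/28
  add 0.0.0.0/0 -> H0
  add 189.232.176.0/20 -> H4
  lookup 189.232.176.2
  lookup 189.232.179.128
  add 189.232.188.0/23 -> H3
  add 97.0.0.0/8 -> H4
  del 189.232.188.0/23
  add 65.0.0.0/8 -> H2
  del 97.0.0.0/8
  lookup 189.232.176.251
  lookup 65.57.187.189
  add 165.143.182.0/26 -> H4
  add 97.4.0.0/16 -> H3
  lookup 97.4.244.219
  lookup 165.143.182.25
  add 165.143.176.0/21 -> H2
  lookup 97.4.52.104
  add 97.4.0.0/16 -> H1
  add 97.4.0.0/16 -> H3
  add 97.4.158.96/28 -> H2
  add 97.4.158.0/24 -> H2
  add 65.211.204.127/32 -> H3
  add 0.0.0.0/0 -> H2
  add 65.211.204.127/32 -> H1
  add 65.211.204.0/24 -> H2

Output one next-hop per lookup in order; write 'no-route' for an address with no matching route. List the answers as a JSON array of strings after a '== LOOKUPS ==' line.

Process each operation:
  add 65.211.204.112/28 -> H2 at depth 28
  del 65.211.204.112/28 (clear depth 28)
  add 0.0.0.0/0 -> H0 at depth 0
  add 189.232.176.0/20 -> H4 at depth 20
  lookup 189.232.176.2: bits 10111101111010001011 walk d0:H0→d1:-→d2:-→d3:-→d4:-→d5:-→d6:-→d7:-→d8:-→d9:-→d10:-→d11:-→d12:-→d13:-→d14:-→d15:-→d16:-→d17:-→d18:-→d19:-→d20:H4 -> H4
  lookup 189.232.179.128: bits 10111101111010001011 walk d0:H0→d1:-→d2:-→d3:-→d4:-→d5:-→d6:-→d7:-→d8:-→d9:-→d10:-→d11:-→d12:-→d13:-→d14:-→d15:-→d16:-→d17:-→d18:-→d19:-→d20:H4 -> H4
  add 189.232.188.0/23 -> H3 at depth 23
  add 97.0.0.0/8 -> H4 at depth 8
  del 189.232.188.0/23 (clear depth 23)
  add 65.0.0.0/8 -> H2 at depth 8
  del 97.0.0.0/8 (clear depth 8)
  lookup 189.232.176.251: bits 10111101111010001011 walk d0:H0→d1:-→d2:-→d3:-→d4:-→d5:-→d6:-→d7:-→d8:-→d9:-→d10:-→d11:-→d12:-→d13:-→d14:-→d15:-→d16:-→d17:-→d18:-→d19:-→d20:H4 -> H4
  lookup 65.57.187.189: bits 01000001 walk d0:H0→d1:-→d2:-→d3:-→d4:-→d5:-→d6:-→d7:-→d8:H2 -> H2
  add 165.143.182.0/26 -> H4 at depth 26
  add 97.4.0.0/16 -> H3 at depth 16
  lookup 97.4.244.219: bits 0110000100000100 walk d0:H0→d1:-→d2:-→d3:-→d4:-→d5:-→d6:-→d7:-→d8:-→d9:-→d10:-→d11:-→d12:-→d13:-→d14:-→d15:-→d16:H3 -> H3
  lookup 165.143.182.25: bits 10100101100011111011011000 walk d0:H0→d1:-→d2:-→d3:-→d4:-→d5:-→d6:-→d7:-→d8:-→d9:-→d10:-→d11:-→d12:-→d13:-→d14:-→d15:-→d16:-→d17:-→d18:-→d19:-→d20:-→d21:-→d22:-→d23:-→d24:-→d25:-→d26:H4 -> H4
  add 165.143.176.0/21 -> H2 at depth 21
  lookup 97.4.52.104: bits 0110000100000100 walk d0:H0→d1:-→d2:-→d3:-→d4:-→d5:-→d6:-→d7:-→d8:-→d9:-→d10:-→d11:-→d12:-→d13:-→d14:-→d15:-→d16:H3 -> H3
  add 97.4.0.0/16 -> H1 at depth 16
  add 97.4.0.0/16 -> H3 at depth 16
  add 97.4.158.96/28 -> H2 at depth 28
  add 97.4.158.0/24 -> H2 at depth 24
  add 65.211.204.127/32 -> H3 at depth 32
  add 0.0.0.0/0 -> H2 at depth 0
  add 65.211.204.127/32 -> H1 at depth 32
  add 65.211.204.0/24 -> H2 at depth 24

== LOOKUPS ==
["H4","H4","H4","H2","H3","H4","H3"]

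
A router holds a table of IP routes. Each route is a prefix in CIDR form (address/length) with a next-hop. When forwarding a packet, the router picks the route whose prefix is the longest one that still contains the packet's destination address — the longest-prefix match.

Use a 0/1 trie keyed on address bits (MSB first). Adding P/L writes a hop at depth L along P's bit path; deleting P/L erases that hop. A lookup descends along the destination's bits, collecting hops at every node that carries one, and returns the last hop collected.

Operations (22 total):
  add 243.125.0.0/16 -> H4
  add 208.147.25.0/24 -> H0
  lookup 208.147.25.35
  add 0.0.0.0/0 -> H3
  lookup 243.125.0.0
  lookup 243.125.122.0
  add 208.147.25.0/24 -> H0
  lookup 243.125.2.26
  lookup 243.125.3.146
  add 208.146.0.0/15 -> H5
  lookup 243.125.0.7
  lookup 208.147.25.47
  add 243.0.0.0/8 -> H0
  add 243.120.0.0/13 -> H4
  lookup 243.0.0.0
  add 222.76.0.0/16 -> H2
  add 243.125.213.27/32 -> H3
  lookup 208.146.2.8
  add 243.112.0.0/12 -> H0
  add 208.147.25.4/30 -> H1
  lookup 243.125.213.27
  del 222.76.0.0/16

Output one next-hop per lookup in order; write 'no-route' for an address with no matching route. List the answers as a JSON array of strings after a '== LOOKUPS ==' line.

Trace:
  + 243.125.0.0/16 (H4) depth=16
  + 208.147.25.0/24 (H0) depth=24
  Q 208.147.25.35: descend 110100001001001100011001 ; hops seen [H0] ; pick H0
  + 0.0.0.0/0 (H3) depth=0
  Q 243.125.0.0: descend 1111001101111101 ; hops seen [H3,H4] ; pick H4
  Q 243.125.122.0: descend 1111001101111101 ; hops seen [H3,H4] ; pick H4
  + 208.147.25.0/24 (H0) depth=24
  Q 243.125.2.26: descend 1111001101111101 ; hops seen [H3,H4] ; pick H4
  Q 243.125.3.146: descend 1111001101111101 ; hops seen [H3,H4] ; pick H4
  + 208.146.0.0/15 (H5) depth=15
  Q 243.125.0.7: descend 1111001101111101 ; hops seen [H3,H4] ; pick H4
  Q 208.147.25.47: descend 110100001001001100011001 ; hops seen [H3,H5,H0] ; pick H0
  + 243.0.0.0/8 (H0) depth=8
  + 243.120.0.0/13 (H4) depth=13
  Q 243.0.0.0: descend 111100110 ; hops seen [H3,H0] ; pick H0
  + 222.76.0.0/16 (H2) depth=16
  + 243.125.213.27/32 (H3) depth=32
  Q 208.146.2.8: descend 110100001001001 ; hops seen [H3,H5] ; pick H5
  + 243.112.0.0/12 (H0) depth=12
  + 208.147.25.4/30 (H1) depth=30
  Q 243.125.213.27: descend 11110011011111011101010100011011 ; hops seen [H3,H0,H0,H4,H4,H3] ; pick H3
  - 222.76.0.0/16 clear@16

== LOOKUPS ==
["H0","H4","H4","H4","H4","H4","H0","H0","H5","H3"]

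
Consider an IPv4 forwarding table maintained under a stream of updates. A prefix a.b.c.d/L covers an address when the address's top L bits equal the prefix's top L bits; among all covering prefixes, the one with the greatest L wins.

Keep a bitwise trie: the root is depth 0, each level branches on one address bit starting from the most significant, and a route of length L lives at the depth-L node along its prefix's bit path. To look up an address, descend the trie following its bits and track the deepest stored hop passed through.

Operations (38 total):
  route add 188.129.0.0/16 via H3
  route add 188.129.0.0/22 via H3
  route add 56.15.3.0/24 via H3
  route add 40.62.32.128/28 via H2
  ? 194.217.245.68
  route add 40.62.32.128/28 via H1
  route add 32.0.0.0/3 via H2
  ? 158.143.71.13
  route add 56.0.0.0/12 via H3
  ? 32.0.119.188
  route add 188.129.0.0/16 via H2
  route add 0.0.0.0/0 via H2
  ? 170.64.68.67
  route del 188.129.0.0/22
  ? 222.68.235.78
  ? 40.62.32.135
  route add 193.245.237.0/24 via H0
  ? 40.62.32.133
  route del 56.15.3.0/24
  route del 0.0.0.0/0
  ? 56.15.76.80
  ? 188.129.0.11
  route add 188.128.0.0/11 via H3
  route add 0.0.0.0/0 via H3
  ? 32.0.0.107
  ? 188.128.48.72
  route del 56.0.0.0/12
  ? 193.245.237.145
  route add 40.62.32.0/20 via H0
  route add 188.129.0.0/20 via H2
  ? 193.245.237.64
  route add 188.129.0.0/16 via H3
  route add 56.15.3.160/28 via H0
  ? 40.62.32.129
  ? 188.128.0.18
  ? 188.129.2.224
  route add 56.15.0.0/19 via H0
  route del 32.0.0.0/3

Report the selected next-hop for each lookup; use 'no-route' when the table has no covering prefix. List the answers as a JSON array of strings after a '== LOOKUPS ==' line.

Apply in order:
  + 188.129.0.0/16 (H3) depth=16
  + 188.129.0.0/22 (H3) depth=22
  + 56.15.3.0/24 (H3) depth=24
  + 40.62.32.128/28 (H2) depth=28
  ? 194.217.245.68  path d0:-→d1:-  best=no-route
  + 40.62.32.128/28 (H1) depth=28
  + 32.0.0.0/3 (H2) depth=3
  ? 158.143.71.13  path d0:-→d1:-→d2:-  best=no-route
  + 56.0.0.0/12 (H3) depth=12
  ? 32.0.119.188  path d0:-→d1:-→d2:-→d3:H2→d4:-  best=H2
  + 188.129.0.0/16 (H2) depth=16
  + 0.0.0.0/0 (H2) depth=0
  ? 170.64.68.67  path d0:H2→d1:-→d2:-→d3:-  best=H2
  - 188.129.0.0/22 clear@22
  ? 222.68.235.78  path d0:H2→d1:-  best=H2
  ? 40.62.32.135  path d0:H2→d1:-→d2:-→d3:H2→d4:-→d5:-→d6:-→d7:-→d8:-→d9:-→d10:-→d11:-→d12:-→d13:-→d14:-→d15:-→d16:-→d17:-→d18:-→d19:-→d20:-→d21:-→d22:-→d23:-→d24:-→d25:-→d26:-→d27:-→d28:H1  best=H1
  + 193.245.237.0/24 (H0) depth=24
  ? 40.62.32.133  path d0:H2→d1:-→d2:-→d3:H2→d4:-→d5:-→d6:-→d7:-→d8:-→d9:-→d10:-→d11:-→d12:-→d13:-→d14:-→d15:-→d16:-→d17:-→d18:-→d19:-→d20:-→d21:-→d22:-→d23:-→d24:-→d25:-→d26:-→d27:-→d28:H1  best=H1
  - 56.15.3.0/24 clear@24
  - 0.0.0.0/0 clear@0
  ? 56.15.76.80  path d0:-→d1:-→d2:-→d3:H2→d4:-→d5:-→d6:-→d7:-→d8:-→d9:-→d10:-→d11:-→d12:H3→d13:-→d14:-→d15:-→d16:-→d17:-  best=H3
  ? 188.129.0.11  path d0:-→d1:-→d2:-→d3:-→d4:-→d5:-→d6:-→d7:-→d8:-→d9:-→d10:-→d11:-→d12:-→d13:-→d14:-→d15:-→d16:H2→d17:-→d18:-→d19:-→d20:-→d21:-→d22:-  best=H2
  + 188.128.0.0/11 (H3) depth=11
  + 0.0.0.0/0 (H3) depth=0
  ? 32.0.0.107  path d0:H3→d1:-→d2:-→d3:H2→d4:-  best=H2
  ? 188.128.48.72  path d0:H3→d1:-→d2:-→d3:-→d4:-→d5:-→d6:-→d7:-→d8:-→d9:-→d10:-→d11:H3→d12:-→d13:-→d14:-→d15:-  best=H3
  - 56.0.0.0/12 clear@12
  ? 193.245.237.145  path d0:H3→d1:-→d2:-→d3:-→d4:-→d5:-→d6:-→d7:-→d8:-→d9:-→d10:-→d11:-→d12:-→d13:-→d14:-→d15:-→d16:-→d17:-→d18:-→d19:-→d20:-→d21:-→d22:-→d23:-→d24:H0  best=H0
  + 40.62.32.0/20 (H0) depth=20
  + 188.129.0.0/20 (H2) depth=20
  ? 193.245.237.64  path d0:H3→d1:-→d2:-→d3:-→d4:-→d5:-→d6:-→d7:-→d8:-→d9:-→d10:-→d11:-→d12:-→d13:-→d14:-→d15:-→d16:-→d17:-→d18:-→d19:-→d20:-→d21:-→d22:-→d23:-→d24:H0  best=H0
  + 188.129.0.0/16 (H3) depth=16
  + 56.15.3.160/28 (H0) depth=28
  ? 40.62.32.129  path d0:H3→d1:-→d2:-→d3:H2→d4:-→d5:-→d6:-→d7:-→d8:-→d9:-→d10:-→d11:-→d12:-→d13:-→d14:-→d15:-→d16:-→d17:-→d18:-→d19:-→d20:H0→d21:-→d22:-→d23:-→d24:-→d25:-→d26:-→d27:-→d28:H1  best=H1
  ? 188.128.0.18  path d0:H3→d1:-→d2:-→d3:-→d4:-→d5:-→d6:-→d7:-→d8:-→d9:-→d10:-→d11:H3→d12:-→d13:-→d14:-→d15:-  best=H3
  ? 188.129.2.224  path d0:H3→d1:-→d2:-→d3:-→d4:-→d5:-→d6:-→d7:-→d8:-→d9:-→d10:-→d11:H3→d12:-→d13:-→d14:-→d15:-→d16:H3→d17:-→d18:-→d19:-→d20:H2→d21:-→d22:-  best=H2
  + 56.15.0.0/19 (H0) depth=19
  - 32.0.0.0/3 clear@3

== LOOKUPS ==
["no-route","no-route","H2","H2","H2","H1","H1","H3","H2","H2","H3","H0","H0","H1","H3","H2"]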